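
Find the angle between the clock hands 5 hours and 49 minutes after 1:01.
First find the time 5 hours and 49 minutes after 1:01.
Total minutes: 1 x 60 + 1 + 5 x 60 + 49 = 410.
410 mod 720 = 410 minutes = 6:50.
Now compute the angle at 6:50:
Hour hand: 6 x 30 + 50 x 0.5 = 205 degrees
Minute hand: 50 x 6 = 300 degrees
Difference: |205 - 300| = 95 degrees
The angle is 95 degrees

Final answer: 95 degrees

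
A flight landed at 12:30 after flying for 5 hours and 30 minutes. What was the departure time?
Starting time: 12:30 = 30 total minutes past 12:00
Subtracting: 5 hours and 30 minutes = 330 minutes
30 - 330 = -300 (negative, add 12 hours = 720) = 420 minutes
= 7 hours past 12:00 = 7:00

Final answer: 7:00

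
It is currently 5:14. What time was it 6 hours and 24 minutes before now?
Starting time: 5:14 = 314 total minutes past 12:00
Subtracting: 6 hours and 24 minutes = 384 minutes
314 - 384 = -70 (negative, add 12 hours = 720) = 650 minutes
= 10 hours and 50 minutes past 12:00 = 10:50

Final answer: 10:50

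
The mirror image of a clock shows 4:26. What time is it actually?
Reflection across the vertical (12-6) axis maps a hand at angle A degrees to (360 - A) degrees, which sends a reading of T minutes past 12:00 to (720 - T) minutes past 12:00.
Mirror reads 4:26 = 266 minutes past 12:00.
Actual time: (720 - 266) mod 720 = 454 minutes = 7:34.

Final answer: 7:34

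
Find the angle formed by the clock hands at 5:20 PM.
Hour hand position: 5 x 30 + 20 x 0.5 = 160 degrees
Minute hand position: 20 x 6 = 120 degrees
Difference: |160 - 120| = 40 degrees
The angle between the hands is 40 degrees

Final answer: 40 degrees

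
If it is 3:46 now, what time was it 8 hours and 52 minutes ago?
Starting time: 3:46 = 226 total minutes past 12:00
Subtracting: 8 hours and 52 minutes = 532 minutes
226 - 532 = -306 (negative, add 12 hours = 720) = 414 minutes
= 6 hours and 54 minutes past 12:00 = 6:54

Final answer: 6:54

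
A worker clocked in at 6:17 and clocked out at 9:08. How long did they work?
From 6:17 to 9:08:
(9 x 60 + 8) - (6 x 60 + 17) = 548 - 377 = 171 minutes
= 2 hours and 51 minutes

Final answer: 2 hours and 51 minutes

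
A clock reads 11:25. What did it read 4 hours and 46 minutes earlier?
Starting time: 11:25 = 685 total minutes past 12:00
Subtracting: 4 hours and 46 minutes = 286 minutes
685 - 286 = 399 minutes
= 6 hours and 39 minutes past 12:00 = 6:39

Final answer: 6:39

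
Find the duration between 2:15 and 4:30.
From 2:15 to 4:30:
(4 x 60 + 30) - (2 x 60 + 15) = 270 - 135 = 135 minutes
= 2 hours and 15 minutes

Final answer: 2 hours and 15 minutes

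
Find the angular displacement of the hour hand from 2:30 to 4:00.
The hour hand moves 0.5 degrees per minute.
Time elapsed: 4:00 - 2:30 = 90 minutes
Angular displacement: 90 x 0.5 = 45 degrees

Final answer: 45 degrees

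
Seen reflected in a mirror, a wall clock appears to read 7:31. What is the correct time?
Reflection across the vertical (12-6) axis maps a hand at angle A degrees to (360 - A) degrees, which sends a reading of T minutes past 12:00 to (720 - T) minutes past 12:00.
Mirror reads 7:31 = 451 minutes past 12:00.
Actual time: (720 - 451) mod 720 = 269 minutes = 4:29.

Final answer: 4:29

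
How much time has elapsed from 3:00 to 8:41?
From 3:00 to 8:41:
(8 x 60 + 41) - (3 x 60 + 0) = 521 - 180 = 341 minutes
= 5 hours and 41 minutes

Final answer: 5 hours and 41 minutes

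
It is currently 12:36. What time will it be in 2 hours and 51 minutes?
Starting time: 12:36
Adding 51 minutes to 36 minutes: 36 + 51 = 87 minutes = 1 hour and 27 minutes
Adding 2 hours: 12 + 2 + 1 (carry) = 15 - 12 = 3
Final time: 3:27

Final answer: 3:27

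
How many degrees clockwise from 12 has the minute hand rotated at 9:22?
The minute hand moves 6 degrees per minute.
At 9:22: 22 x 6 = 132 degrees

Final answer: 132 degrees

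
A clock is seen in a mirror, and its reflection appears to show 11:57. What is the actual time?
Reflection across the vertical (12-6) axis maps a hand at angle A degrees to (360 - A) degrees, which sends a reading of T minutes past 12:00 to (720 - T) minutes past 12:00.
Mirror reads 11:57 = 717 minutes past 12:00.
Actual time: (720 - 717) mod 720 = 3 minutes = 12:03.

Final answer: 12:03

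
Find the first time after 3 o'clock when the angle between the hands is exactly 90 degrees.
At t minutes past 3:00, the hour hand is at 30 x 3 + 0.5t degrees and the minute hand is at 6t degrees.
The smaller angle between them is 90 degrees when |30H - 5.5t| = 90 or |30H - 5.5t| = 270.
With H = 3, solve 30 x 3 - 5.5t = +/- target for each target:
  t = (30 x 3 - 90) / 5.5 = 0 (outside (0, 60))
  t = (30 x 3 + 90) / 5.5 = 32.73
  t = (30 x 3 - 270) / 5.5 = -32.73 (outside (0, 60))
  t = (30 x 3 + 270) / 5.5 = 65.45 (outside (0, 60))
Valid solutions in (0, 60): {32.73} minutes.
The first occurrence is t = 32.73 minutes.
The hands form a 90-degree angle at 32.73 minutes past 3:00.

Final answer: 32.73 minutes past 3:00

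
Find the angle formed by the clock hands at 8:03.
Hour hand position: 8 x 30 + 3 x 0.5 = 241.5 degrees
Minute hand position: 3 x 6 = 18 degrees
Difference: |241.5 - 18| = 223.5 degrees
Since 223.5 > 180, the smaller angle is 360 - 223.5 = 136.5 degrees

Final answer: 136.5 degrees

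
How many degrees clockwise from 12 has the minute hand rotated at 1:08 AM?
The minute hand moves 6 degrees per minute.
At 1:08: 8 x 6 = 48 degrees

Final answer: 48 degrees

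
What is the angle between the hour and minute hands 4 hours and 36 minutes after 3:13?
First find the time 4 hours and 36 minutes after 3:13.
Total minutes: 3 x 60 + 13 + 4 x 60 + 36 = 469.
469 mod 720 = 469 minutes = 7:49.
Now compute the angle at 7:49:
Hour hand: 7 x 30 + 49 x 0.5 = 234.5 degrees
Minute hand: 49 x 6 = 294 degrees
Difference: |234.5 - 294| = 59.5 degrees
The angle is 59.5 degrees

Final answer: 59.5 degrees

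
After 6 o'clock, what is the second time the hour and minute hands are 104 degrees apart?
At t minutes past 6:00, the hour hand is at 30 x 6 + 0.5t degrees and the minute hand is at 6t degrees.
The smaller angle between them is 104 degrees when |30H - 5.5t| = 104 or |30H - 5.5t| = 256.
With H = 6, solve 30 x 6 - 5.5t = +/- target for each target:
  t = (30 x 6 - 104) / 5.5 = 13.82
  t = (30 x 6 + 104) / 5.5 = 51.64
  t = (30 x 6 - 256) / 5.5 = -13.82 (outside (0, 60))
  t = (30 x 6 + 256) / 5.5 = 79.27 (outside (0, 60))
Valid solutions in (0, 60): {13.82, 51.64} minutes.
The second occurrence is t = 51.64 minutes.
The hands form a 104-degree angle at 51.64 minutes past 6:00.

Final answer: 51.64 minutes past 6:00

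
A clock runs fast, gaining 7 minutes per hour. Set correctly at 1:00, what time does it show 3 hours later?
For every 60 true minutes, the faulty clock advances 60 + 7 = 67 minutes.
True elapsed: 3 hours = 180 minutes.
Faulty clock advances: 180 x 67/60 = 201 minutes (drift: 21 minutes ahead).
Shown time: 1:00 + 201 minutes = 4:21.

Final answer: 4:21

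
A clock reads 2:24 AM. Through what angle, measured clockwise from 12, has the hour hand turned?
The hour hand moves 30 degrees per hour and 0.5 degrees per minute.
At 2:24: (2) x 30 + 24 x 0.5 = 60 + 12 = 72 degrees

Final answer: 72 degrees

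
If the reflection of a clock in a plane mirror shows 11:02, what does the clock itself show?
Reflection across the vertical (12-6) axis maps a hand at angle A degrees to (360 - A) degrees, which sends a reading of T minutes past 12:00 to (720 - T) minutes past 12:00.
Mirror reads 11:02 = 662 minutes past 12:00.
Actual time: (720 - 662) mod 720 = 58 minutes = 12:58.

Final answer: 12:58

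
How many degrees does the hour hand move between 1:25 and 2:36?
The hour hand moves 0.5 degrees per minute.
Time elapsed: 2:36 - 1:25 = 71 minutes
Angular displacement: 71 x 0.5 = 35.5 degrees

Final answer: 35.5 degrees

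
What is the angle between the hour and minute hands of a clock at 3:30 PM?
Hour hand position: 3 x 30 + 30 x 0.5 = 105 degrees
Minute hand position: 30 x 6 = 180 degrees
Difference: |105 - 180| = 75 degrees
The angle between the hands is 75 degrees

Final answer: 75 degrees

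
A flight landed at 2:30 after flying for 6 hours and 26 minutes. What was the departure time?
Starting time: 2:30 = 150 total minutes past 12:00
Subtracting: 6 hours and 26 minutes = 386 minutes
150 - 386 = -236 (negative, add 12 hours = 720) = 484 minutes
= 8 hours and 4 minutes past 12:00 = 8:04

Final answer: 8:04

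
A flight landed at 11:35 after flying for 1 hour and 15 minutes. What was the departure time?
Starting time: 11:35 = 695 total minutes past 12:00
Subtracting: 1 hour and 15 minutes = 75 minutes
695 - 75 = 620 minutes
= 10 hours and 20 minutes past 12:00 = 10:20

Final answer: 10:20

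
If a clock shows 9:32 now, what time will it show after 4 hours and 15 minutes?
Starting time: 9:32
Adding 15 minutes to 32 minutes: 32 + 15 = 47 minutes
Adding 4 hours: 9 + 4 = 13 - 12 = 1
Final time: 1:47

Final answer: 1:47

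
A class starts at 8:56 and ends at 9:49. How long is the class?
From 8:56 to 9:49:
(9 x 60 + 49) - (8 x 60 + 56) = 589 - 536 = 53 minutes
= 53 minutes

Final answer: 53 minutes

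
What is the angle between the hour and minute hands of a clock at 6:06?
Hour hand position: 6 x 30 + 6 x 0.5 = 183 degrees
Minute hand position: 6 x 6 = 36 degrees
Difference: |183 - 36| = 147 degrees
The angle between the hands is 147 degrees

Final answer: 147 degrees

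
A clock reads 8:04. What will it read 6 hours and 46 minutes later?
Starting time: 8:04
Adding 46 minutes to 4 minutes: 4 + 46 = 50 minutes
Adding 6 hours: 8 + 6 = 14 - 12 = 2
Final time: 2:50

Final answer: 2:50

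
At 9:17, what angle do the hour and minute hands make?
Hour hand position: 9 x 30 + 17 x 0.5 = 278.5 degrees
Minute hand position: 17 x 6 = 102 degrees
Difference: |278.5 - 102| = 176.5 degrees
The angle between the hands is 176.5 degrees

Final answer: 176.5 degrees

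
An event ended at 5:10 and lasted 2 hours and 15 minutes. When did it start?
Starting time: 5:10 = 310 total minutes past 12:00
Subtracting: 2 hours and 15 minutes = 135 minutes
310 - 135 = 175 minutes
= 2 hours and 55 minutes past 12:00 = 2:55

Final answer: 2:55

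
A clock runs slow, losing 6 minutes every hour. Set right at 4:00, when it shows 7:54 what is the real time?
For every 60 true minutes, the faulty clock advances 54 minutes, so 1 faulty-clock minute corresponds to 60/54 true minutes.
From 4:00 to 7:54 on the faulty dial is 234 minutes.
True elapsed: 234 x 60/54 = 260 minutes = 4 hours and 20 minutes.
True time: 4:00 + 4 hours and 20 minutes = 8:20.

Final answer: 8:20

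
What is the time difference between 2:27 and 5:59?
From 2:27 to 5:59:
(5 x 60 + 59) - (2 x 60 + 27) = 359 - 147 = 212 minutes
= 3 hours and 32 minutes

Final answer: 3 hours and 32 minutes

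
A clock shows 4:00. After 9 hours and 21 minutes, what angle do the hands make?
First find the time 9 hours and 21 minutes after 4:00.
Total minutes: 4 x 60 + 0 + 9 x 60 + 21 = 801.
801 mod 720 = 81 minutes = 1:21.
Now compute the angle at 1:21:
Hour hand: 1 x 30 + 21 x 0.5 = 40.5 degrees
Minute hand: 21 x 6 = 126 degrees
Difference: |40.5 - 126| = 85.5 degrees
The angle is 85.5 degrees

Final answer: 85.5 degrees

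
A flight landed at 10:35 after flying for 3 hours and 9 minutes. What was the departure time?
Starting time: 10:35 = 635 total minutes past 12:00
Subtracting: 3 hours and 9 minutes = 189 minutes
635 - 189 = 446 minutes
= 7 hours and 26 minutes past 12:00 = 7:26

Final answer: 7:26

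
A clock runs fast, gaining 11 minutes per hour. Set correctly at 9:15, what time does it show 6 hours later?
For every 60 true minutes, the faulty clock advances 60 + 11 = 71 minutes.
True elapsed: 6 hours = 360 minutes.
Faulty clock advances: 360 x 71/60 = 426 minutes (drift: 66 minutes ahead).
Shown time: 9:15 + 426 minutes = 4:21.

Final answer: 4:21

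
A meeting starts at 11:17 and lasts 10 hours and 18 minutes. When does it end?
Starting time: 11:17
Adding 18 minutes to 17 minutes: 17 + 18 = 35 minutes
Adding 10 hours: 11 + 10 = 21 - 12 = 9
Final time: 9:35

Final answer: 9:35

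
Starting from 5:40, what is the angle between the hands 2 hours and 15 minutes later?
First find the time 2 hours and 15 minutes after 5:40.
Total minutes: 5 x 60 + 40 + 2 x 60 + 15 = 475.
475 mod 720 = 475 minutes = 7:55.
Now compute the angle at 7:55:
Hour hand: 7 x 30 + 55 x 0.5 = 237.5 degrees
Minute hand: 55 x 6 = 330 degrees
Difference: |237.5 - 330| = 92.5 degrees
The angle is 92.5 degrees

Final answer: 92.5 degrees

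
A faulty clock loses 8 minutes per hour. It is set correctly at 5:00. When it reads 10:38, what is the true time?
For every 60 true minutes, the faulty clock advances 52 minutes, so 1 faulty-clock minute corresponds to 60/52 true minutes.
From 5:00 to 10:38 on the faulty dial is 338 minutes.
True elapsed: 338 x 60/52 = 390 minutes = 6 hours and 30 minutes.
True time: 5:00 + 6 hours and 30 minutes = 11:30.

Final answer: 11:30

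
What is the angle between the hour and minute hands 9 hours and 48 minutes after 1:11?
First find the time 9 hours and 48 minutes after 1:11.
Total minutes: 1 x 60 + 11 + 9 x 60 + 48 = 659.
659 mod 720 = 659 minutes = 10:59.
Now compute the angle at 10:59:
Hour hand: 10 x 30 + 59 x 0.5 = 329.5 degrees
Minute hand: 59 x 6 = 354 degrees
Difference: |329.5 - 354| = 24.5 degrees
The angle is 24.5 degrees

Final answer: 24.5 degrees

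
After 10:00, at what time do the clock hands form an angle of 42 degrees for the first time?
At t minutes past 10:00, the hour hand is at 30 x 10 + 0.5t degrees and the minute hand is at 6t degrees.
The smaller angle between them is 42 degrees when |30H - 5.5t| = 42 or |30H - 5.5t| = 318.
With H = 10, solve 30 x 10 - 5.5t = +/- target for each target:
  t = (30 x 10 - 42) / 5.5 = 46.91
  t = (30 x 10 + 42) / 5.5 = 62.18 (outside (0, 60))
  t = (30 x 10 - 318) / 5.5 = -3.27 (outside (0, 60))
  t = (30 x 10 + 318) / 5.5 = 112.36 (outside (0, 60))
Valid solutions in (0, 60): {46.91} minutes.
The first occurrence is t = 46.91 minutes.
The hands form a 42-degree angle at 46.91 minutes past 10:00.

Final answer: 46.91 minutes past 10:00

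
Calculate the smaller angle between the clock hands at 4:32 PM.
Hour hand position: 4 x 30 + 32 x 0.5 = 136 degrees
Minute hand position: 32 x 6 = 192 degrees
Difference: |136 - 192| = 56 degrees
The angle between the hands is 56 degrees

Final answer: 56 degrees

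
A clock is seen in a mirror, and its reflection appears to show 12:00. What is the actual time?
Reflection across the vertical (12-6) axis maps a hand at angle A degrees to (360 - A) degrees, which sends a reading of T minutes past 12:00 to (720 - T) minutes past 12:00.
Mirror reads 12:00 = 0 minutes past 12:00.
Actual time: (720 - 0) mod 720 = 0 minutes = 12:00.

Final answer: 12:00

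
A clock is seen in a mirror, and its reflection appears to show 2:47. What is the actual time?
Reflection across the vertical (12-6) axis maps a hand at angle A degrees to (360 - A) degrees, which sends a reading of T minutes past 12:00 to (720 - T) minutes past 12:00.
Mirror reads 2:47 = 167 minutes past 12:00.
Actual time: (720 - 167) mod 720 = 553 minutes = 9:13.

Final answer: 9:13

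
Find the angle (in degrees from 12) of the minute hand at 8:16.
The minute hand moves 6 degrees per minute.
At 8:16: 16 x 6 = 96 degrees

Final answer: 96 degrees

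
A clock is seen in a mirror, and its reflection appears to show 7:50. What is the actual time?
Reflection across the vertical (12-6) axis maps a hand at angle A degrees to (360 - A) degrees, which sends a reading of T minutes past 12:00 to (720 - T) minutes past 12:00.
Mirror reads 7:50 = 470 minutes past 12:00.
Actual time: (720 - 470) mod 720 = 250 minutes = 4:10.

Final answer: 4:10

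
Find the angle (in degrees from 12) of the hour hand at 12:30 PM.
The hour hand moves 30 degrees per hour and 0.5 degrees per minute.
At 12:30: (0) x 30 + 30 x 0.5 = 0 + 15 = 15 degrees

Final answer: 15 degrees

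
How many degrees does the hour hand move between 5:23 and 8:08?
The hour hand moves 0.5 degrees per minute.
Time elapsed: 8:08 - 5:23 = 165 minutes
Angular displacement: 165 x 0.5 = 82.5 degrees

Final answer: 82.5 degrees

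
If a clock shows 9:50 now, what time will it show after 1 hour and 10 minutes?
Starting time: 9:50
Adding 10 minutes to 50 minutes: 50 + 10 = 60 minutes = 1 hour
Adding 1 hour: 9 + 1 + 1 (carry) = 11
Final time: 11:00

Final answer: 11:00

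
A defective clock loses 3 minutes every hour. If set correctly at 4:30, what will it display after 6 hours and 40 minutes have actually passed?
For every 60 true minutes, the faulty clock advances 60 - 3 = 57 minutes.
True elapsed: 6 hours and 40 minutes = 400 minutes.
Faulty clock advances: 400 x 57/60 = 380 minutes (drift: 20 minutes behind).
Shown time: 4:30 + 380 minutes = 10:50.

Final answer: 10:50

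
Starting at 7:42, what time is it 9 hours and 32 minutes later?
Starting time: 7:42
Adding 32 minutes to 42 minutes: 42 + 32 = 74 minutes = 1 hour and 14 minutes
Adding 9 hours: 7 + 9 + 1 (carry) = 17 - 12 = 5
Final time: 5:14

Final answer: 5:14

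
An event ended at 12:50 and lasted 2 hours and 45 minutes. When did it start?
Starting time: 12:50 = 50 total minutes past 12:00
Subtracting: 2 hours and 45 minutes = 165 minutes
50 - 165 = -115 (negative, add 12 hours = 720) = 605 minutes
= 10 hours and 5 minutes past 12:00 = 10:05

Final answer: 10:05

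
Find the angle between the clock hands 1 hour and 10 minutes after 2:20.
First find the time 1 hour and 10 minutes after 2:20.
Total minutes: 2 x 60 + 20 + 1 x 60 + 10 = 210.
210 mod 720 = 210 minutes = 3:30.
Now compute the angle at 3:30:
Hour hand: 3 x 30 + 30 x 0.5 = 105 degrees
Minute hand: 30 x 6 = 180 degrees
Difference: |105 - 180| = 75 degrees
The angle is 75 degrees

Final answer: 75 degrees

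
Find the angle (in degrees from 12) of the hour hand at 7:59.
The hour hand moves 30 degrees per hour and 0.5 degrees per minute.
At 7:59: (7) x 30 + 59 x 0.5 = 210 + 29.5 = 239.5 degrees

Final answer: 239.5 degrees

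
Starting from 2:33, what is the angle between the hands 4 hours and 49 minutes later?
First find the time 4 hours and 49 minutes after 2:33.
Total minutes: 2 x 60 + 33 + 4 x 60 + 49 = 442.
442 mod 720 = 442 minutes = 7:22.
Now compute the angle at 7:22:
Hour hand: 7 x 30 + 22 x 0.5 = 221 degrees
Minute hand: 22 x 6 = 132 degrees
Difference: |221 - 132| = 89 degrees
The angle is 89 degrees

Final answer: 89 degrees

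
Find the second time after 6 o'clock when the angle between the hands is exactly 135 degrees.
At t minutes past 6:00, the hour hand is at 30 x 6 + 0.5t degrees and the minute hand is at 6t degrees.
The smaller angle between them is 135 degrees when |30H - 5.5t| = 135 or |30H - 5.5t| = 225.
With H = 6, solve 30 x 6 - 5.5t = +/- target for each target:
  t = (30 x 6 - 135) / 5.5 = 8.18
  t = (30 x 6 + 135) / 5.5 = 57.27
  t = (30 x 6 - 225) / 5.5 = -8.18 (outside (0, 60))
  t = (30 x 6 + 225) / 5.5 = 73.64 (outside (0, 60))
Valid solutions in (0, 60): {8.18, 57.27} minutes.
The second occurrence is t = 57.27 minutes.
The hands form a 135-degree angle at 57.27 minutes past 6:00.

Final answer: 57.27 minutes past 6:00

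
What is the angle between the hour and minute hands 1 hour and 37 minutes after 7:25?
First find the time 1 hour and 37 minutes after 7:25.
Total minutes: 7 x 60 + 25 + 1 x 60 + 37 = 542.
542 mod 720 = 542 minutes = 9:02.
Now compute the angle at 9:02:
Hour hand: 9 x 30 + 2 x 0.5 = 271 degrees
Minute hand: 2 x 6 = 12 degrees
Difference: |271 - 12| = 259 degrees
Smaller angle: 360 - 259 = 101 degrees

Final answer: 101 degrees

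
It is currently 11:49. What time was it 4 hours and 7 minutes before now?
Starting time: 11:49 = 709 total minutes past 12:00
Subtracting: 4 hours and 7 minutes = 247 minutes
709 - 247 = 462 minutes
= 7 hours and 42 minutes past 12:00 = 7:42

Final answer: 7:42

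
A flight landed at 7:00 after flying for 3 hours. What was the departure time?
Starting time: 7:00 = 420 total minutes past 12:00
Subtracting: 3 hours = 180 minutes
420 - 180 = 240 minutes
= 4 hours past 12:00 = 4:00

Final answer: 4:00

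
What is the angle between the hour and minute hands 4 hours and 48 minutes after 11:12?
First find the time 4 hours and 48 minutes after 11:12.
Total minutes: 11 x 60 + 12 + 4 x 60 + 48 = 960.
960 mod 720 = 240 minutes = 4:00.
Now compute the angle at 4:00:
Hour hand: 4 x 30 + 0 x 0.5 = 120 degrees
Minute hand: 0 x 6 = 0 degrees
Difference: |120 - 0| = 120 degrees
The angle is 120 degrees

Final answer: 120 degrees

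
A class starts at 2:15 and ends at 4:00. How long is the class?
From 2:15 to 4:00:
(4 x 60 + 0) - (2 x 60 + 15) = 240 - 135 = 105 minutes
= 1 hour and 45 minutes

Final answer: 1 hour and 45 minutes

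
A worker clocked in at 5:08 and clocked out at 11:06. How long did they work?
From 5:08 to 11:06:
(11 x 60 + 6) - (5 x 60 + 8) = 666 - 308 = 358 minutes
= 5 hours and 58 minutes

Final answer: 5 hours and 58 minutes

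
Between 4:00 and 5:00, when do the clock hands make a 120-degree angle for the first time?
At t minutes past 4:00, the hour hand is at 30 x 4 + 0.5t degrees and the minute hand is at 6t degrees.
The smaller angle between them is 120 degrees when |30H - 5.5t| = 120 or |30H - 5.5t| = 240.
With H = 4, solve 30 x 4 - 5.5t = +/- target for each target:
  t = (30 x 4 - 120) / 5.5 = 0 (outside (0, 60))
  t = (30 x 4 + 120) / 5.5 = 43.64
  t = (30 x 4 - 240) / 5.5 = -21.82 (outside (0, 60))
  t = (30 x 4 + 240) / 5.5 = 65.45 (outside (0, 60))
Valid solutions in (0, 60): {43.64} minutes.
The first occurrence is t = 43.64 minutes.
The hands form a 120-degree angle at 43.64 minutes past 4:00.

Final answer: 43.64 minutes past 4:00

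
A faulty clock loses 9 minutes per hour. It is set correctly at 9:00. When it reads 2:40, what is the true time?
For every 60 true minutes, the faulty clock advances 51 minutes, so 1 faulty-clock minute corresponds to 60/51 true minutes.
From 9:00 to 2:40 on the faulty dial is 340 minutes.
True elapsed: 340 x 60/51 = 400 minutes = 6 hours and 40 minutes.
True time: 9:00 + 6 hours and 40 minutes = 3:40.

Final answer: 3:40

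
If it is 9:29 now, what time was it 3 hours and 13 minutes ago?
Starting time: 9:29 = 569 total minutes past 12:00
Subtracting: 3 hours and 13 minutes = 193 minutes
569 - 193 = 376 minutes
= 6 hours and 16 minutes past 12:00 = 6:16

Final answer: 6:16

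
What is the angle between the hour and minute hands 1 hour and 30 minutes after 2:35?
First find the time 1 hour and 30 minutes after 2:35.
Total minutes: 2 x 60 + 35 + 1 x 60 + 30 = 245.
245 mod 720 = 245 minutes = 4:05.
Now compute the angle at 4:05:
Hour hand: 4 x 30 + 5 x 0.5 = 122.5 degrees
Minute hand: 5 x 6 = 30 degrees
Difference: |122.5 - 30| = 92.5 degrees
The angle is 92.5 degrees

Final answer: 92.5 degrees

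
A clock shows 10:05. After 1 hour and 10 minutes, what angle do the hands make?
First find the time 1 hour and 10 minutes after 10:05.
Total minutes: 10 x 60 + 5 + 1 x 60 + 10 = 675.
675 mod 720 = 675 minutes = 11:15.
Now compute the angle at 11:15:
Hour hand: 11 x 30 + 15 x 0.5 = 337.5 degrees
Minute hand: 15 x 6 = 90 degrees
Difference: |337.5 - 90| = 247.5 degrees
Smaller angle: 360 - 247.5 = 112.5 degrees

Final answer: 112.5 degrees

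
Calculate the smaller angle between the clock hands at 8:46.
Hour hand position: 8 x 30 + 46 x 0.5 = 263 degrees
Minute hand position: 46 x 6 = 276 degrees
Difference: |263 - 276| = 13 degrees
The angle between the hands is 13 degrees

Final answer: 13 degrees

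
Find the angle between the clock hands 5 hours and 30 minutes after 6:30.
First find the time 5 hours and 30 minutes after 6:30.
Total minutes: 6 x 60 + 30 + 5 x 60 + 30 = 720.
720 mod 720 = 0 minutes = 12:00.
Now compute the angle at 12:00:
Hour hand: 0 x 30 + 0 x 0.5 = 0 degrees
Minute hand: 0 x 6 = 0 degrees
Difference: |0 - 0| = 0 degrees
The angle is 0 degrees

Final answer: 0 degrees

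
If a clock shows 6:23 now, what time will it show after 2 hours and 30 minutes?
Starting time: 6:23
Adding 30 minutes to 23 minutes: 23 + 30 = 53 minutes
Adding 2 hours: 6 + 2 = 8
Final time: 8:53

Final answer: 8:53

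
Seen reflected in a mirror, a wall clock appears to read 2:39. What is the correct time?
Reflection across the vertical (12-6) axis maps a hand at angle A degrees to (360 - A) degrees, which sends a reading of T minutes past 12:00 to (720 - T) minutes past 12:00.
Mirror reads 2:39 = 159 minutes past 12:00.
Actual time: (720 - 159) mod 720 = 561 minutes = 9:21.

Final answer: 9:21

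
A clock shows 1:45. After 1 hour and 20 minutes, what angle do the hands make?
First find the time 1 hour and 20 minutes after 1:45.
Total minutes: 1 x 60 + 45 + 1 x 60 + 20 = 185.
185 mod 720 = 185 minutes = 3:05.
Now compute the angle at 3:05:
Hour hand: 3 x 30 + 5 x 0.5 = 92.5 degrees
Minute hand: 5 x 6 = 30 degrees
Difference: |92.5 - 30| = 62.5 degrees
The angle is 62.5 degrees

Final answer: 62.5 degrees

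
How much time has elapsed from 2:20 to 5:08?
From 2:20 to 5:08:
(5 x 60 + 8) - (2 x 60 + 20) = 308 - 140 = 168 minutes
= 2 hours and 48 minutes

Final answer: 2 hours and 48 minutes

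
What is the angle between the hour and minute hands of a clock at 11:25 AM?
Hour hand position: 11 x 30 + 25 x 0.5 = 342.5 degrees
Minute hand position: 25 x 6 = 150 degrees
Difference: |342.5 - 150| = 192.5 degrees
Since 192.5 > 180, the smaller angle is 360 - 192.5 = 167.5 degrees

Final answer: 167.5 degrees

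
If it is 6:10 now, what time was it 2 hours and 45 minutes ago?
Starting time: 6:10 = 370 total minutes past 12:00
Subtracting: 2 hours and 45 minutes = 165 minutes
370 - 165 = 205 minutes
= 3 hours and 25 minutes past 12:00 = 3:25

Final answer: 3:25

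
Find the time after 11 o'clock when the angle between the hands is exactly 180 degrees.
For hands to be 180 degrees apart: |30H - 5.5t| = 180
With H = 11: t = (30 x 11 + 180)/5.5 = 92.73 or t = (30 x 11 - 180)/5.5 = 27.27
First valid solution (0 < t < 60): t = 27.27 minutes
The hands are opposite at 27.27 minutes past 11:00.

Final answer: 27.27 minutes past 11:00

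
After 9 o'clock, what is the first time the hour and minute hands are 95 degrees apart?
At t minutes past 9:00, the hour hand is at 30 x 9 + 0.5t degrees and the minute hand is at 6t degrees.
The smaller angle between them is 95 degrees when |30H - 5.5t| = 95 or |30H - 5.5t| = 265.
With H = 9, solve 30 x 9 - 5.5t = +/- target for each target:
  t = (30 x 9 - 95) / 5.5 = 31.82
  t = (30 x 9 + 95) / 5.5 = 66.36 (outside (0, 60))
  t = (30 x 9 - 265) / 5.5 = 0.91
  t = (30 x 9 + 265) / 5.5 = 97.27 (outside (0, 60))
Valid solutions in (0, 60): {0.91, 31.82} minutes.
The first occurrence is t = 0.91 minutes.
The hands form a 95-degree angle at 0.91 minutes past 9:00.

Final answer: 0.91 minutes past 9:00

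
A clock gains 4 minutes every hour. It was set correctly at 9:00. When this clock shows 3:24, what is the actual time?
For every 60 true minutes, the faulty clock advances 64 minutes, so 1 faulty-clock minute corresponds to 60/64 true minutes.
From 9:00 to 3:24 on the faulty dial is 384 minutes.
True elapsed: 384 x 60/64 = 360 minutes = 6 hours.
True time: 9:00 + 6 hours = 3:00.

Final answer: 3:00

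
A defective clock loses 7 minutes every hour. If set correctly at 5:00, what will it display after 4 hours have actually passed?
For every 60 true minutes, the faulty clock advances 60 - 7 = 53 minutes.
True elapsed: 4 hours = 240 minutes.
Faulty clock advances: 240 x 53/60 = 212 minutes (drift: 28 minutes behind).
Shown time: 5:00 + 212 minutes = 8:32.

Final answer: 8:32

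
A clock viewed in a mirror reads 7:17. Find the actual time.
Reflection across the vertical (12-6) axis maps a hand at angle A degrees to (360 - A) degrees, which sends a reading of T minutes past 12:00 to (720 - T) minutes past 12:00.
Mirror reads 7:17 = 437 minutes past 12:00.
Actual time: (720 - 437) mod 720 = 283 minutes = 4:43.

Final answer: 4:43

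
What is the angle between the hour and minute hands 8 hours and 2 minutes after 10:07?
First find the time 8 hours and 2 minutes after 10:07.
Total minutes: 10 x 60 + 7 + 8 x 60 + 2 = 1089.
1089 mod 720 = 369 minutes = 6:09.
Now compute the angle at 6:09:
Hour hand: 6 x 30 + 9 x 0.5 = 184.5 degrees
Minute hand: 9 x 6 = 54 degrees
Difference: |184.5 - 54| = 130.5 degrees
The angle is 130.5 degrees

Final answer: 130.5 degrees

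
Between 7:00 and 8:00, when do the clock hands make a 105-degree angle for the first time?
At t minutes past 7:00, the hour hand is at 30 x 7 + 0.5t degrees and the minute hand is at 6t degrees.
The smaller angle between them is 105 degrees when |30H - 5.5t| = 105 or |30H - 5.5t| = 255.
With H = 7, solve 30 x 7 - 5.5t = +/- target for each target:
  t = (30 x 7 - 105) / 5.5 = 19.09
  t = (30 x 7 + 105) / 5.5 = 57.27
  t = (30 x 7 - 255) / 5.5 = -8.18 (outside (0, 60))
  t = (30 x 7 + 255) / 5.5 = 84.55 (outside (0, 60))
Valid solutions in (0, 60): {19.09, 57.27} minutes.
The first occurrence is t = 19.09 minutes.
The hands form a 105-degree angle at 19.09 minutes past 7:00.

Final answer: 19.09 minutes past 7:00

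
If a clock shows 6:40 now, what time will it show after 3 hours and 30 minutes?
Starting time: 6:40
Adding 30 minutes to 40 minutes: 40 + 30 = 70 minutes = 1 hour and 10 minutes
Adding 3 hours: 6 + 3 + 1 (carry) = 10
Final time: 10:10

Final answer: 10:10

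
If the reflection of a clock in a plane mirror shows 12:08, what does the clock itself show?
Reflection across the vertical (12-6) axis maps a hand at angle A degrees to (360 - A) degrees, which sends a reading of T minutes past 12:00 to (720 - T) minutes past 12:00.
Mirror reads 12:08 = 8 minutes past 12:00.
Actual time: (720 - 8) mod 720 = 712 minutes = 11:52.

Final answer: 11:52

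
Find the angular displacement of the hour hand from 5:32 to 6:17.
The hour hand moves 0.5 degrees per minute.
Time elapsed: 6:17 - 5:32 = 45 minutes
Angular displacement: 45 x 0.5 = 22.5 degrees

Final answer: 22.5 degrees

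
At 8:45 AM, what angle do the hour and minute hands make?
Hour hand position: 8 x 30 + 45 x 0.5 = 262.5 degrees
Minute hand position: 45 x 6 = 270 degrees
Difference: |262.5 - 270| = 7.5 degrees
The angle between the hands is 7.5 degrees

Final answer: 7.5 degrees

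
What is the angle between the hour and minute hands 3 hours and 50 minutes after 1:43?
First find the time 3 hours and 50 minutes after 1:43.
Total minutes: 1 x 60 + 43 + 3 x 60 + 50 = 333.
333 mod 720 = 333 minutes = 5:33.
Now compute the angle at 5:33:
Hour hand: 5 x 30 + 33 x 0.5 = 166.5 degrees
Minute hand: 33 x 6 = 198 degrees
Difference: |166.5 - 198| = 31.5 degrees
The angle is 31.5 degrees

Final answer: 31.5 degrees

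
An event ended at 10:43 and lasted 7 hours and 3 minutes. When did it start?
Starting time: 10:43 = 643 total minutes past 12:00
Subtracting: 7 hours and 3 minutes = 423 minutes
643 - 423 = 220 minutes
= 3 hours and 40 minutes past 12:00 = 3:40

Final answer: 3:40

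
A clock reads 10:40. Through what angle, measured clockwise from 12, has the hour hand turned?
The hour hand moves 30 degrees per hour and 0.5 degrees per minute.
At 10:40: (10) x 30 + 40 x 0.5 = 300 + 20 = 320 degrees

Final answer: 320 degrees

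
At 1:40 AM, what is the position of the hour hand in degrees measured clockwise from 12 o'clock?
The hour hand moves 30 degrees per hour and 0.5 degrees per minute.
At 1:40: (1) x 30 + 40 x 0.5 = 30 + 20 = 50 degrees

Final answer: 50 degrees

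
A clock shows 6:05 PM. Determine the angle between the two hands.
Hour hand position: 6 x 30 + 5 x 0.5 = 182.5 degrees
Minute hand position: 5 x 6 = 30 degrees
Difference: |182.5 - 30| = 152.5 degrees
The angle between the hands is 152.5 degrees

Final answer: 152.5 degrees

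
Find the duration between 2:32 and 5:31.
From 2:32 to 5:31:
(5 x 60 + 31) - (2 x 60 + 32) = 331 - 152 = 179 minutes
= 2 hours and 59 minutes

Final answer: 2 hours and 59 minutes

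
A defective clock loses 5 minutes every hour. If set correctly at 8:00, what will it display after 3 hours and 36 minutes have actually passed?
For every 60 true minutes, the faulty clock advances 60 - 5 = 55 minutes.
True elapsed: 3 hours and 36 minutes = 216 minutes.
Faulty clock advances: 216 x 55/60 = 198 minutes (drift: 18 minutes behind).
Shown time: 8:00 + 198 minutes = 11:18.

Final answer: 11:18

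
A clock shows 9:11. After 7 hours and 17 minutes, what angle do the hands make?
First find the time 7 hours and 17 minutes after 9:11.
Total minutes: 9 x 60 + 11 + 7 x 60 + 17 = 988.
988 mod 720 = 268 minutes = 4:28.
Now compute the angle at 4:28:
Hour hand: 4 x 30 + 28 x 0.5 = 134 degrees
Minute hand: 28 x 6 = 168 degrees
Difference: |134 - 168| = 34 degrees
The angle is 34 degrees

Final answer: 34 degrees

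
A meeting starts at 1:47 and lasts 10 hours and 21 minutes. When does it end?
Starting time: 1:47
Adding 21 minutes to 47 minutes: 47 + 21 = 68 minutes = 1 hour and 8 minutes
Adding 10 hours: 1 + 10 + 1 (carry) = 12
Final time: 12:08

Final answer: 12:08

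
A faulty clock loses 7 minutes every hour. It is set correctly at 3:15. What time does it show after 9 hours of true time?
For every 60 true minutes, the faulty clock advances 60 - 7 = 53 minutes.
True elapsed: 9 hours = 540 minutes.
Faulty clock advances: 540 x 53/60 = 477 minutes (drift: 63 minutes behind).
Shown time: 3:15 + 477 minutes = 11:12.

Final answer: 11:12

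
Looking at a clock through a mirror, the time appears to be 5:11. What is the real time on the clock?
Reflection across the vertical (12-6) axis maps a hand at angle A degrees to (360 - A) degrees, which sends a reading of T minutes past 12:00 to (720 - T) minutes past 12:00.
Mirror reads 5:11 = 311 minutes past 12:00.
Actual time: (720 - 311) mod 720 = 409 minutes = 6:49.

Final answer: 6:49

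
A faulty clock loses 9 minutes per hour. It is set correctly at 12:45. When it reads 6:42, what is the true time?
For every 60 true minutes, the faulty clock advances 51 minutes, so 1 faulty-clock minute corresponds to 60/51 true minutes.
From 12:45 to 6:42 on the faulty dial is 357 minutes.
True elapsed: 357 x 60/51 = 420 minutes = 7 hours.
True time: 12:45 + 7 hours = 7:45.

Final answer: 7:45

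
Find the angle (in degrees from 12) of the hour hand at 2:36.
The hour hand moves 30 degrees per hour and 0.5 degrees per minute.
At 2:36: (2) x 30 + 36 x 0.5 = 60 + 18 = 78 degrees

Final answer: 78 degrees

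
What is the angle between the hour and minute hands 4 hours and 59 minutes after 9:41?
First find the time 4 hours and 59 minutes after 9:41.
Total minutes: 9 x 60 + 41 + 4 x 60 + 59 = 880.
880 mod 720 = 160 minutes = 2:40.
Now compute the angle at 2:40:
Hour hand: 2 x 30 + 40 x 0.5 = 80 degrees
Minute hand: 40 x 6 = 240 degrees
Difference: |80 - 240| = 160 degrees
The angle is 160 degrees

Final answer: 160 degrees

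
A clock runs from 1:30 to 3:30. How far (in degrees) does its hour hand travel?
The hour hand moves 0.5 degrees per minute.
Time elapsed: 3:30 - 1:30 = 120 minutes
Angular displacement: 120 x 0.5 = 60 degrees

Final answer: 60 degrees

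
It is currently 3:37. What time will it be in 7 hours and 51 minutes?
Starting time: 3:37
Adding 51 minutes to 37 minutes: 37 + 51 = 88 minutes = 1 hour and 28 minutes
Adding 7 hours: 3 + 7 + 1 (carry) = 11
Final time: 11:28

Final answer: 11:28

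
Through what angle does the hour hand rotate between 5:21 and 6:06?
The hour hand moves 0.5 degrees per minute.
Time elapsed: 6:06 - 5:21 = 45 minutes
Angular displacement: 45 x 0.5 = 22.5 degrees

Final answer: 22.5 degrees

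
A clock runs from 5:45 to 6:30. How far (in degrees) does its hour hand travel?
The hour hand moves 0.5 degrees per minute.
Time elapsed: 6:30 - 5:45 = 45 minutes
Angular displacement: 45 x 0.5 = 22.5 degrees

Final answer: 22.5 degrees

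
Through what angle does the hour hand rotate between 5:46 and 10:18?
The hour hand moves 0.5 degrees per minute.
Time elapsed: 10:18 - 5:46 = 272 minutes
Angular displacement: 272 x 0.5 = 136 degrees

Final answer: 136 degrees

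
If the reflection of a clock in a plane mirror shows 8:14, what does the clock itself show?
Reflection across the vertical (12-6) axis maps a hand at angle A degrees to (360 - A) degrees, which sends a reading of T minutes past 12:00 to (720 - T) minutes past 12:00.
Mirror reads 8:14 = 494 minutes past 12:00.
Actual time: (720 - 494) mod 720 = 226 minutes = 3:46.

Final answer: 3:46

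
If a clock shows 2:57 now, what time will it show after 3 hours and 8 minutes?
Starting time: 2:57
Adding 8 minutes to 57 minutes: 57 + 8 = 65 minutes = 1 hour and 5 minutes
Adding 3 hours: 2 + 3 + 1 (carry) = 6
Final time: 6:05

Final answer: 6:05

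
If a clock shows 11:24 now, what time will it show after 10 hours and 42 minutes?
Starting time: 11:24
Adding 42 minutes to 24 minutes: 24 + 42 = 66 minutes = 1 hour and 6 minutes
Adding 10 hours: 11 + 10 + 1 (carry) = 22 - 12 = 10
Final time: 10:06

Final answer: 10:06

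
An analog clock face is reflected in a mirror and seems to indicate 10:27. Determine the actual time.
Reflection across the vertical (12-6) axis maps a hand at angle A degrees to (360 - A) degrees, which sends a reading of T minutes past 12:00 to (720 - T) minutes past 12:00.
Mirror reads 10:27 = 627 minutes past 12:00.
Actual time: (720 - 627) mod 720 = 93 minutes = 1:33.

Final answer: 1:33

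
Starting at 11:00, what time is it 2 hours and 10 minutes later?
Starting time: 11:00
Adding 10 minutes to 0 minutes: 0 + 10 = 10 minutes
Adding 2 hours: 11 + 2 = 13 - 12 = 1
Final time: 1:10

Final answer: 1:10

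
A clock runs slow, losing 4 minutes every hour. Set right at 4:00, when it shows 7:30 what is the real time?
For every 60 true minutes, the faulty clock advances 56 minutes, so 1 faulty-clock minute corresponds to 60/56 true minutes.
From 4:00 to 7:30 on the faulty dial is 210 minutes.
True elapsed: 210 x 60/56 = 225 minutes = 3 hours and 45 minutes.
True time: 4:00 + 3 hours and 45 minutes = 7:45.

Final answer: 7:45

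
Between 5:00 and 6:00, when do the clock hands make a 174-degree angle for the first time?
At t minutes past 5:00, the hour hand is at 30 x 5 + 0.5t degrees and the minute hand is at 6t degrees.
The smaller angle between them is 174 degrees when |30H - 5.5t| = 174 or |30H - 5.5t| = 186.
With H = 5, solve 30 x 5 - 5.5t = +/- target for each target:
  t = (30 x 5 - 174) / 5.5 = -4.36 (outside (0, 60))
  t = (30 x 5 + 174) / 5.5 = 58.91
  t = (30 x 5 - 186) / 5.5 = -6.55 (outside (0, 60))
  t = (30 x 5 + 186) / 5.5 = 61.09 (outside (0, 60))
Valid solutions in (0, 60): {58.91} minutes.
The first occurrence is t = 58.91 minutes.
The hands form a 174-degree angle at 58.91 minutes past 5:00.

Final answer: 58.91 minutes past 5:00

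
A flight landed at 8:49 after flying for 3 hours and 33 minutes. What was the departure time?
Starting time: 8:49 = 529 total minutes past 12:00
Subtracting: 3 hours and 33 minutes = 213 minutes
529 - 213 = 316 minutes
= 5 hours and 16 minutes past 12:00 = 5:16

Final answer: 5:16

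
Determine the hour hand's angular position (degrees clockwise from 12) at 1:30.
The hour hand moves 30 degrees per hour and 0.5 degrees per minute.
At 1:30: (1) x 30 + 30 x 0.5 = 30 + 15 = 45 degrees

Final answer: 45 degrees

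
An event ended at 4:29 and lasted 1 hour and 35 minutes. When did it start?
Starting time: 4:29 = 269 total minutes past 12:00
Subtracting: 1 hour and 35 minutes = 95 minutes
269 - 95 = 174 minutes
= 2 hours and 54 minutes past 12:00 = 2:54

Final answer: 2:54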